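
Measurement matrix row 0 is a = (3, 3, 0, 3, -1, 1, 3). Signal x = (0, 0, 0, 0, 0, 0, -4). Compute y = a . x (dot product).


Non-zero terms: ['3*-4']
Products: [-12]
y = sum = -12.

-12


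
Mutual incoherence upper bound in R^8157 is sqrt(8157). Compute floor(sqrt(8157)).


90^2 = 8100 <= 8157 < 8281 = 91^2, so 90 <= sqrt(8157) < 91.
floor(sqrt(8157)) = 90.

90


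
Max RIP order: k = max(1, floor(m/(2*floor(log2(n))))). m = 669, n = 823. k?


floor(log2(823)) = 9.
2*9 = 18.
m/(2*floor(log2(n))) = 669/18 ≈ 37.1667.
floor = 37.
k = max(1, 37) = 37.

37


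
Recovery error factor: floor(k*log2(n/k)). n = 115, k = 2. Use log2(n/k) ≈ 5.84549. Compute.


log2(n/k) = log2(115/2) ≈ 5.84549.
k*log2(n/k) ≈ 2*5.84549 = 11.69098.
floor(11.69098) = 11.

11


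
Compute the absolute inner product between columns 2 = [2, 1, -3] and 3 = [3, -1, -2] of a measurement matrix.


Inner product: 2*3 + 1*-1 + -3*-2
Products: [6, -1, 6]
Sum = 11.
|dot| = 11.

11


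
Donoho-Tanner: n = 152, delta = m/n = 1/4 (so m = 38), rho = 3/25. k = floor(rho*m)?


m = 1/4*152 = 38.
rho = 3/25.
rho*m = 3/25*38 = 4.56.
k = floor(4.56) = 4.

4


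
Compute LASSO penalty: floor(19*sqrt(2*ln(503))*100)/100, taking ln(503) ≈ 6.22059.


ln(503) ≈ 6.22059.
2*ln(n) ≈ 12.44118.
sqrt(2*ln(n)) ≈ sqrt(12.44118) ≈ 3.527206.
lambda ≈ 19*3.527206 = 67.016914.
floor(lambda*100)/100 = 67.01.

67.01


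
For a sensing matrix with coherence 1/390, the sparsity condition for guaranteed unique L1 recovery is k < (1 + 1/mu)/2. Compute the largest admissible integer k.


1/mu = 390.
1 + 1/mu = 391.
(1 + 1/mu)/2 = 195.5 is not an integer, so k_max = floor(195.5) = 195.

195


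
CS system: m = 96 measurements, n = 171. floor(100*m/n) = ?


100*m/n = 100*96/171 ≈ 56.1404.
floor = 56.

56


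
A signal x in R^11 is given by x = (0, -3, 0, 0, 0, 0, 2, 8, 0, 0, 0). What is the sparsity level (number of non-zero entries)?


Non-zero positions: [1, 6, 7].
Sparsity = 3.

3


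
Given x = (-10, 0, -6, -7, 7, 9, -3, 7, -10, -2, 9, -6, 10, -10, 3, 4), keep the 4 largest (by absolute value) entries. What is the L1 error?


Sorted |x_i| descending: [10, 10, 10, 10, 9, 9, 7, 7, 7, 6, 6, 4, 3, 3, 2, 0]
Keep top 4: [10, 10, 10, 10]
Tail entries: [9, 9, 7, 7, 7, 6, 6, 4, 3, 3, 2, 0]
L1 error = sum of tail = 63.

63


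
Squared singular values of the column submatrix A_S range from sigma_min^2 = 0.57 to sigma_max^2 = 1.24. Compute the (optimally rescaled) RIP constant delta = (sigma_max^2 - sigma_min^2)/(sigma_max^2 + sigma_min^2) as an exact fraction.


lambda_max - lambda_min = 1.24 - 0.57 = 0.67.
lambda_max + lambda_min = 1.24 + 0.57 = 1.81.
delta = 0.67/1.81 = 67/181.

67/181


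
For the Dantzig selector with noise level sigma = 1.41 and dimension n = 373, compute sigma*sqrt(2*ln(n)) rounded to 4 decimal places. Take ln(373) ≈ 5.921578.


ln(373) ≈ 5.921578.
2*ln(n) ≈ 11.843156.
sqrt(2*ln(n)) ≈ sqrt(11.843156) ≈ 3.441389.
threshold ≈ 1.41*3.441389 = 4.85235849 ≈ 4.8524.

4.8524


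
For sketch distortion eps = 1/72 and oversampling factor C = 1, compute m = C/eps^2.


1/eps = 72.
(1/eps)^2 = 5184.
m = 1*5184 = 5184.

5184


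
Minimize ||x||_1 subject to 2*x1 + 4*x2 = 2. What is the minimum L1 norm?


Axis intercepts:
  x1 = 1, x2 = 0: L1 = 1
  x1 = 0, x2 = 1/2: L1 = 1/2
x* = (0, 1/2)
||x*||_1 = 1/2.

1/2


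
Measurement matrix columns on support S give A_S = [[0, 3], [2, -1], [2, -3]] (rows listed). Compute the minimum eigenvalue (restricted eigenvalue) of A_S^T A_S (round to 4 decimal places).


A_S^T A_S = [[8, -8], [-8, 19]].
trace = 27.
det = 88.
disc = trace^2 - 4*det = 729 - 4*88 = 377.
sqrt(377) ≈ 19.416488.
lam_min = (27 - sqrt(377))/2 ≈ (27 - 19.416488)/2 = 3.791756 ≈ 3.7918.

3.7918


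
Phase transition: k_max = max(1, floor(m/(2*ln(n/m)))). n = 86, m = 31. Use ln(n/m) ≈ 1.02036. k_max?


n/m = 86/31.
ln(n/m) ≈ 1.02036.
2*ln(n/m) ≈ 2.04072.
m/(2*ln(n/m)) ≈ 31/2.04072 ≈ 15.1907.
floor = 15.
k_max = max(1, 15) = 15.

15


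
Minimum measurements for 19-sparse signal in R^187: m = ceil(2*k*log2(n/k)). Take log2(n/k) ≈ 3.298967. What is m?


log2(n/k) = log2(187/19) ≈ 3.298967.
2*k*log2(n/k) ≈ 2*19*3.298967 = 125.360746.
m = ceil(125.360746) = 126.

126


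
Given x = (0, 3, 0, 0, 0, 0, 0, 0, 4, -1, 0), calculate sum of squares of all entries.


Non-zero entries: [(1, 3), (8, 4), (9, -1)]
Squares: [9, 16, 1]
||x||_2^2 = sum = 26.

26


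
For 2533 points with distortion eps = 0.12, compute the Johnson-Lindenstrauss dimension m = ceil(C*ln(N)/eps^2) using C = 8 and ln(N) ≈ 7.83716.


ln(2533) ≈ 7.83716.
eps^2 = 0.12^2 = 0.0144.
C*ln(N)/eps^2 ≈ 8*7.83716/0.0144 ≈ 4353.9778.
m = ceil(4353.9778) = 4354.

4354


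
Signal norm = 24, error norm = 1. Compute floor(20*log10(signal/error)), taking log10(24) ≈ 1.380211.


||x||/||e|| = 24/1 = 24.
log10(24) ≈ 1.380211.
20*log10(||x||/||e||) ≈ 20*1.380211 = 27.60422.
floor(27.60422) = 27.

27


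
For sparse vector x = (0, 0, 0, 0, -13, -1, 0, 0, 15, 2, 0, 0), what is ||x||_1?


Non-zero entries: [(4, -13), (5, -1), (8, 15), (9, 2)]
Absolute values: [13, 1, 15, 2]
||x||_1 = sum = 31.

31


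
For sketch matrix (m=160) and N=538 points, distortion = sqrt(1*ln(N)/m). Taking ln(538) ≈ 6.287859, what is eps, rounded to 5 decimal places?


ln(538) ≈ 6.287859.
1*ln(N)/m ≈ 1*6.287859/160 ≈ 0.03929912.
eps = sqrt(0.03929912) ≈ 0.1982401 ≈ 0.19824.

0.19824


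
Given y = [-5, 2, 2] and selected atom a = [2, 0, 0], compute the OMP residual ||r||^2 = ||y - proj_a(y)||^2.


a^T a = 4.
a^T y = -10.
coeff = -10/4 = -5/2.
||r||^2 = 8.

8


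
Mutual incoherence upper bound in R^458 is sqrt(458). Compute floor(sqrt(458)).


21^2 = 441 <= 458 < 484 = 22^2, so 21 <= sqrt(458) < 22.
floor(sqrt(458)) = 21.

21


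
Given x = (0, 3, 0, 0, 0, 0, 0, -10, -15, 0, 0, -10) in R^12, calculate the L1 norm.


Non-zero entries: [(1, 3), (7, -10), (8, -15), (11, -10)]
Absolute values: [3, 10, 15, 10]
||x||_1 = sum = 38.

38


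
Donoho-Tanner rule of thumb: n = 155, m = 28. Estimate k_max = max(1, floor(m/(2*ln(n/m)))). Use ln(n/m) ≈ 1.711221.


n/m = 155/28.
ln(n/m) ≈ 1.711221.
2*ln(n/m) ≈ 3.422442.
m/(2*ln(n/m)) ≈ 28/3.422442 ≈ 8.1813.
floor = 8.
k_max = max(1, 8) = 8.

8


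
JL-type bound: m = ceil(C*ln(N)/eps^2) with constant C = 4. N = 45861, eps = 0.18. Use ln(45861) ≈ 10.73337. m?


ln(45861) ≈ 10.73337.
eps^2 = 0.18^2 = 0.0324.
C*ln(N)/eps^2 ≈ 4*10.73337/0.0324 ≈ 1325.1074.
m = ceil(1325.1074) = 1326.

1326


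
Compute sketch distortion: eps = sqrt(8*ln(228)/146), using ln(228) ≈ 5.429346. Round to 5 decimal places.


ln(228) ≈ 5.429346.
8*ln(N)/m ≈ 8*5.429346/146 ≈ 0.29749841.
eps = sqrt(0.29749841) ≈ 0.5454341 ≈ 0.54543.

0.54543


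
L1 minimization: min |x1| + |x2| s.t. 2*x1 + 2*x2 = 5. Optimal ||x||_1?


Axis intercepts:
  x1 = 5/2, x2 = 0: L1 = 5/2
  x1 = 0, x2 = 5/2: L1 = 5/2
x* = (5/2, 0)
||x*||_1 = 5/2.

5/2


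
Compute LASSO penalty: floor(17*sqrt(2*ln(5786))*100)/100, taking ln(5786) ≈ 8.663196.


ln(5786) ≈ 8.663196.
2*ln(n) ≈ 17.326392.
sqrt(2*ln(n)) ≈ sqrt(17.326392) ≈ 4.162498.
lambda ≈ 17*4.162498 = 70.762466.
floor(lambda*100)/100 = 70.76.

70.76


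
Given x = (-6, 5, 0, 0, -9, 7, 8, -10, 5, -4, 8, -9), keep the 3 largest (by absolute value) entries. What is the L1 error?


Sorted |x_i| descending: [10, 9, 9, 8, 8, 7, 6, 5, 5, 4, 0, 0]
Keep top 3: [10, 9, 9]
Tail entries: [8, 8, 7, 6, 5, 5, 4, 0, 0]
L1 error = sum of tail = 43.

43


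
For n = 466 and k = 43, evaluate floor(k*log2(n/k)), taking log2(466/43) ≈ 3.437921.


log2(n/k) = log2(466/43) ≈ 3.437921.
k*log2(n/k) ≈ 43*3.437921 = 147.830603.
floor(147.830603) = 147.

147


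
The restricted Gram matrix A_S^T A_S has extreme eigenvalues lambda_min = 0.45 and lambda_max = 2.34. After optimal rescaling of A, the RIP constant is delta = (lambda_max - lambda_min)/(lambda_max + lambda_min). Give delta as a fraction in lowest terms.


lambda_max - lambda_min = 2.34 - 0.45 = 1.89.
lambda_max + lambda_min = 2.34 + 0.45 = 2.79.
delta = 1.89/2.79 = 189/279 = 21/31.

21/31


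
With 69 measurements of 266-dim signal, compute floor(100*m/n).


100*m/n = 100*69/266 ≈ 25.9398.
floor = 25.

25


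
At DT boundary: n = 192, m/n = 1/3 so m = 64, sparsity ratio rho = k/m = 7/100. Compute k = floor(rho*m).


m = 1/3*192 = 64.
rho = 7/100.
rho*m = 7/100*64 = 4.48.
k = floor(4.48) = 4.

4


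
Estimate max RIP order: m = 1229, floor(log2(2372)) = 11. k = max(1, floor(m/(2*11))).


floor(log2(2372)) = 11.
2*11 = 22.
m/(2*floor(log2(n))) = 1229/22 ≈ 55.8636.
floor = 55.
k = max(1, 55) = 55.

55


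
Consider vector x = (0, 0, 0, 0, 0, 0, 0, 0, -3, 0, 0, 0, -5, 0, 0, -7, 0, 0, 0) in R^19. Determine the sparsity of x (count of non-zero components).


Non-zero positions: [8, 12, 15].
Sparsity = 3.

3


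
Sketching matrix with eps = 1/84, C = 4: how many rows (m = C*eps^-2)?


1/eps = 84.
(1/eps)^2 = 7056.
m = 4*7056 = 28224.

28224


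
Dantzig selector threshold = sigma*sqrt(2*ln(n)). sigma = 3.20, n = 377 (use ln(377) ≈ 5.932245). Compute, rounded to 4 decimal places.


ln(377) ≈ 5.932245.
2*ln(n) ≈ 11.86449.
sqrt(2*ln(n)) ≈ sqrt(11.86449) ≈ 3.444487.
threshold ≈ 3.20*3.444487 = 11.0223584 ≈ 11.0224.

11.0224


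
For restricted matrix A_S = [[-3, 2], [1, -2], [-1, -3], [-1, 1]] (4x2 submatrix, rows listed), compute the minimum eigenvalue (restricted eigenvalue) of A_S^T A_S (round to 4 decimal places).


A_S^T A_S = [[12, -6], [-6, 18]].
trace = 30.
det = 180.
disc = trace^2 - 4*det = 900 - 4*180 = 180.
sqrt(180) ≈ 13.416408.
lam_min = (30 - sqrt(180))/2 ≈ (30 - 13.416408)/2 = 8.291796 ≈ 8.2918.

8.2918


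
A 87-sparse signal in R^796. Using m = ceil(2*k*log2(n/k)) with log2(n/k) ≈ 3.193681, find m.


log2(n/k) = log2(796/87) ≈ 3.193681.
2*k*log2(n/k) ≈ 2*87*3.193681 = 555.700494.
m = ceil(555.700494) = 556.

556


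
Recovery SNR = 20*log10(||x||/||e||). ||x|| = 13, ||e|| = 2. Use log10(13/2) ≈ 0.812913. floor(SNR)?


||x||/||e|| = 13/2.
log10(13/2) ≈ 0.812913.
20*log10(||x||/||e||) ≈ 20*0.812913 = 16.25826.
floor(16.25826) = 16.

16


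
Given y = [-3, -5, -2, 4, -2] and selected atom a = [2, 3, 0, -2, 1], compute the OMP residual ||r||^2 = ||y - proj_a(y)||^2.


a^T a = 18.
a^T y = -31.
coeff = -31/18 = -31/18.
||r||^2 = 83/18.

83/18


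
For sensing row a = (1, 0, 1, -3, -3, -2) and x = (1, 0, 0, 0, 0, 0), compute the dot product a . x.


Non-zero terms: ['1*1']
Products: [1]
y = sum = 1.

1


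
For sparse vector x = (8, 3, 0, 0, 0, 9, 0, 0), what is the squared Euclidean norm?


Non-zero entries: [(0, 8), (1, 3), (5, 9)]
Squares: [64, 9, 81]
||x||_2^2 = sum = 154.

154


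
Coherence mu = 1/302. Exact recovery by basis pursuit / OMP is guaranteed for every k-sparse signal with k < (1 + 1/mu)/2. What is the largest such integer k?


1/mu = 302.
1 + 1/mu = 303.
(1 + 1/mu)/2 = 151.5 is not an integer, so k_max = floor(151.5) = 151.

151


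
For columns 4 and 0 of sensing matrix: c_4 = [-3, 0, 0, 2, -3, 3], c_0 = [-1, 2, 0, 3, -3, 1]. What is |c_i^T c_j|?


Inner product: -3*-1 + 0*2 + 0*0 + 2*3 + -3*-3 + 3*1
Products: [3, 0, 0, 6, 9, 3]
Sum = 21.
|dot| = 21.

21


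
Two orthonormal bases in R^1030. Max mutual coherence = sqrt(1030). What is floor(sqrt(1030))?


32^2 = 1024 <= 1030 < 1089 = 33^2, so 32 <= sqrt(1030) < 33.
floor(sqrt(1030)) = 32.

32


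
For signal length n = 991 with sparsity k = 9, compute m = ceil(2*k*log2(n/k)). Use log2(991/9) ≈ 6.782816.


log2(n/k) = log2(991/9) ≈ 6.782816.
2*k*log2(n/k) ≈ 2*9*6.782816 = 122.090688.
m = ceil(122.090688) = 123.

123


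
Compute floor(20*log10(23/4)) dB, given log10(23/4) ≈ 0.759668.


||x||/||e|| = 23/4.
log10(23/4) ≈ 0.759668.
20*log10(||x||/||e||) ≈ 20*0.759668 = 15.19336.
floor(15.19336) = 15.

15


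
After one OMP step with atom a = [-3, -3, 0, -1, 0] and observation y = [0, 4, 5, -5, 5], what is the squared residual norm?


a^T a = 19.
a^T y = -7.
coeff = -7/19 = -7/19.
||r||^2 = 1680/19.

1680/19


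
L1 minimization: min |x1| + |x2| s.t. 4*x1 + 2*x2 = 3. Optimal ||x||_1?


Axis intercepts:
  x1 = 3/4, x2 = 0: L1 = 3/4
  x1 = 0, x2 = 3/2: L1 = 3/2
x* = (3/4, 0)
||x*||_1 = 3/4.

3/4


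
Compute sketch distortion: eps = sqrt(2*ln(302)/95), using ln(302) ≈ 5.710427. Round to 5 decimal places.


ln(302) ≈ 5.710427.
2*ln(N)/m ≈ 2*5.710427/95 ≈ 0.12021952.
eps = sqrt(0.12021952) ≈ 0.3467269 ≈ 0.34673.

0.34673


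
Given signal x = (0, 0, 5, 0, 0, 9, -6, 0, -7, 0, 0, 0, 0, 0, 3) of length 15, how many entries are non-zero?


Non-zero positions: [2, 5, 6, 8, 14].
Sparsity = 5.

5


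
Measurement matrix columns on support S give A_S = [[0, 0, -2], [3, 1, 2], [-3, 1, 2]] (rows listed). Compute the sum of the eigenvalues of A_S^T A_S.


Sum of eigenvalues of A_S^T A_S = trace(A_S^T A_S) = sum of squared column norms of A_S.
A_S^T A_S diagonal: [18, 2, 12].
trace = 18 + 2 + 12 = 32.

32


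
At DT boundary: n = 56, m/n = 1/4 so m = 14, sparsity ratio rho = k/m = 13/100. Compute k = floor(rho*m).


m = 1/4*56 = 14.
rho = 13/100.
rho*m = 13/100*14 = 1.82.
k = floor(1.82) = 1.

1


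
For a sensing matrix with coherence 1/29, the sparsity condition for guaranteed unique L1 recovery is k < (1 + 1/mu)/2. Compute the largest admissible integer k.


1/mu = 29.
1 + 1/mu = 30.
(1 + 1/mu)/2 = 15 is an integer and the inequality is strict, so k_max = 15 - 1 = 14.

14


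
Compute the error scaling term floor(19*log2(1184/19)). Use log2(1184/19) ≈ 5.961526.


log2(n/k) = log2(1184/19) ≈ 5.961526.
k*log2(n/k) ≈ 19*5.961526 = 113.268994.
floor(113.268994) = 113.

113


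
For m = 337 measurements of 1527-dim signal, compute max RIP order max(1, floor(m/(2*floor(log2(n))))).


floor(log2(1527)) = 10.
2*10 = 20.
m/(2*floor(log2(n))) = 337/20 ≈ 16.85.
floor = 16.
k = max(1, 16) = 16.

16


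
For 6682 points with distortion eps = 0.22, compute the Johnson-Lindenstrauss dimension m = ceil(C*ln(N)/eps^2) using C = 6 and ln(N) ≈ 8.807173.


ln(6682) ≈ 8.807173.
eps^2 = 0.22^2 = 0.0484.
C*ln(N)/eps^2 ≈ 6*8.807173/0.0484 ≈ 1091.7983.
m = ceil(1091.7983) = 1092.

1092


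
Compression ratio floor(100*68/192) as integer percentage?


100*m/n = 100*68/192 ≈ 35.4167.
floor = 35.

35


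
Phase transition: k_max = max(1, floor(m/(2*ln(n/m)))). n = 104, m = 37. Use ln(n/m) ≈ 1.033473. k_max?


n/m = 104/37.
ln(n/m) ≈ 1.033473.
2*ln(n/m) ≈ 2.066946.
m/(2*ln(n/m)) ≈ 37/2.066946 ≈ 17.9008.
floor = 17.
k_max = max(1, 17) = 17.

17


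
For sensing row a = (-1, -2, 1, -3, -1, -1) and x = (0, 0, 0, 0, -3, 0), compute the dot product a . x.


Non-zero terms: ['-1*-3']
Products: [3]
y = sum = 3.

3


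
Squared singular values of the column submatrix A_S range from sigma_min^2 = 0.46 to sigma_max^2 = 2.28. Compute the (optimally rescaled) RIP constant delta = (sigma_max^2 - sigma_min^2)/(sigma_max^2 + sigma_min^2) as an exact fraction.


lambda_max - lambda_min = 2.28 - 0.46 = 1.82.
lambda_max + lambda_min = 2.28 + 0.46 = 2.74.
delta = 1.82/2.74 = 182/274 = 91/137.

91/137


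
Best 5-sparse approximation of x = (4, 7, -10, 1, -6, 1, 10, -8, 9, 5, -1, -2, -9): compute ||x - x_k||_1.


Sorted |x_i| descending: [10, 10, 9, 9, 8, 7, 6, 5, 4, 2, 1, 1, 1]
Keep top 5: [10, 10, 9, 9, 8]
Tail entries: [7, 6, 5, 4, 2, 1, 1, 1]
L1 error = sum of tail = 27.

27


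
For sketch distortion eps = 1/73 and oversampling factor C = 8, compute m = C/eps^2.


1/eps = 73.
(1/eps)^2 = 5329.
m = 8*5329 = 42632.

42632


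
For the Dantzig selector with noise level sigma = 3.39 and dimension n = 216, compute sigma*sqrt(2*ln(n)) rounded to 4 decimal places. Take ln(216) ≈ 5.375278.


ln(216) ≈ 5.375278.
2*ln(n) ≈ 10.750556.
sqrt(2*ln(n)) ≈ sqrt(10.750556) ≈ 3.278804.
threshold ≈ 3.39*3.278804 = 11.11514556 ≈ 11.1151.

11.1151


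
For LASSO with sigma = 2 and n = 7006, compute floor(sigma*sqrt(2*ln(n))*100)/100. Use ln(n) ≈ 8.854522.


ln(7006) ≈ 8.854522.
2*ln(n) ≈ 17.709044.
sqrt(2*ln(n)) ≈ sqrt(17.709044) ≈ 4.208211.
lambda ≈ 2*4.208211 = 8.416422.
floor(lambda*100)/100 = 8.41.

8.41


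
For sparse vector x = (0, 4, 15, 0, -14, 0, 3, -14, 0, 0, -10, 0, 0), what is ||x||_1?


Non-zero entries: [(1, 4), (2, 15), (4, -14), (6, 3), (7, -14), (10, -10)]
Absolute values: [4, 15, 14, 3, 14, 10]
||x||_1 = sum = 60.

60


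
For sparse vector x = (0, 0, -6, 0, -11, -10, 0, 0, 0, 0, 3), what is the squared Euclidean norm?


Non-zero entries: [(2, -6), (4, -11), (5, -10), (10, 3)]
Squares: [36, 121, 100, 9]
||x||_2^2 = sum = 266.

266


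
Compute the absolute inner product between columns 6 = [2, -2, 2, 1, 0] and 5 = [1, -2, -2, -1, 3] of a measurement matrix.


Inner product: 2*1 + -2*-2 + 2*-2 + 1*-1 + 0*3
Products: [2, 4, -4, -1, 0]
Sum = 1.
|dot| = 1.

1


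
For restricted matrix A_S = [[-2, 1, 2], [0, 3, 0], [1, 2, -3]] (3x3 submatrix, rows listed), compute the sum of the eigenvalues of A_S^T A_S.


Sum of eigenvalues of A_S^T A_S = trace(A_S^T A_S) = sum of squared column norms of A_S.
A_S^T A_S diagonal: [5, 14, 13].
trace = 5 + 14 + 13 = 32.

32


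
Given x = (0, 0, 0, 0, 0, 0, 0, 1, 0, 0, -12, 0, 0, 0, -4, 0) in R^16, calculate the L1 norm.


Non-zero entries: [(7, 1), (10, -12), (14, -4)]
Absolute values: [1, 12, 4]
||x||_1 = sum = 17.

17


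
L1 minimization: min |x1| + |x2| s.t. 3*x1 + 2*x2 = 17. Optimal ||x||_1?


Axis intercepts:
  x1 = 17/3, x2 = 0: L1 = 17/3
  x1 = 0, x2 = 17/2: L1 = 17/2
x* = (17/3, 0)
||x*||_1 = 17/3.

17/3


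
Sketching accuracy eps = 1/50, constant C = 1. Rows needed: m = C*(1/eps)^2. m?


1/eps = 50.
(1/eps)^2 = 2500.
m = 1*2500 = 2500.

2500


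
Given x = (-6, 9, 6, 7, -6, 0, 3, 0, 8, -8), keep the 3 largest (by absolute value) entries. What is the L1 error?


Sorted |x_i| descending: [9, 8, 8, 7, 6, 6, 6, 3, 0, 0]
Keep top 3: [9, 8, 8]
Tail entries: [7, 6, 6, 6, 3, 0, 0]
L1 error = sum of tail = 28.

28


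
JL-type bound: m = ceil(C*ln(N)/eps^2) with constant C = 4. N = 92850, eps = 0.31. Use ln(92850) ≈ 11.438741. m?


ln(92850) ≈ 11.438741.
eps^2 = 0.31^2 = 0.0961.
C*ln(N)/eps^2 ≈ 4*11.438741/0.0961 ≈ 476.1183.
m = ceil(476.1183) = 477.

477


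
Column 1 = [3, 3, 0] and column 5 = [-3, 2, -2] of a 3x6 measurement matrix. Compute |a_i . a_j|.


Inner product: 3*-3 + 3*2 + 0*-2
Products: [-9, 6, 0]
Sum = -3.
|dot| = 3.

3


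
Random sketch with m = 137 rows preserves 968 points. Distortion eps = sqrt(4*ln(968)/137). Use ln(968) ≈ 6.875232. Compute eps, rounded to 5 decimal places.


ln(968) ≈ 6.875232.
4*ln(N)/m ≈ 4*6.875232/137 ≈ 0.2007367.
eps = sqrt(0.2007367) ≈ 0.4480365 ≈ 0.44804.

0.44804


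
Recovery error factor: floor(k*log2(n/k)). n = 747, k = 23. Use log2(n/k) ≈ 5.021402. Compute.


log2(n/k) = log2(747/23) ≈ 5.021402.
k*log2(n/k) ≈ 23*5.021402 = 115.492246.
floor(115.492246) = 115.

115


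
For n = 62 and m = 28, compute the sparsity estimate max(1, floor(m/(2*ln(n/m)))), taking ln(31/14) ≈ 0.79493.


n/m = 62/28 = 31/14.
ln(n/m) ≈ 0.79493.
2*ln(n/m) ≈ 1.58986.
m/(2*ln(n/m)) ≈ 28/1.58986 ≈ 17.6116.
floor = 17.
k_max = max(1, 17) = 17.

17


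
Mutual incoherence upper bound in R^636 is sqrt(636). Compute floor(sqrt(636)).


25^2 = 625 <= 636 < 676 = 26^2, so 25 <= sqrt(636) < 26.
floor(sqrt(636)) = 25.

25


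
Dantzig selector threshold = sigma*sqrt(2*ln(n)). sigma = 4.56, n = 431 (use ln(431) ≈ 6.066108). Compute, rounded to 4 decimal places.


ln(431) ≈ 6.066108.
2*ln(n) ≈ 12.132216.
sqrt(2*ln(n)) ≈ sqrt(12.132216) ≈ 3.483133.
threshold ≈ 4.56*3.483133 = 15.88308648 ≈ 15.8831.

15.8831


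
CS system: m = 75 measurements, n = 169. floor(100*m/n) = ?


100*m/n = 100*75/169 ≈ 44.3787.
floor = 44.

44


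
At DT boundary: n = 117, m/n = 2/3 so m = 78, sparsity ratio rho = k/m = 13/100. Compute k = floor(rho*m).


m = 2/3*117 = 78.
rho = 13/100.
rho*m = 13/100*78 = 10.14.
k = floor(10.14) = 10.

10


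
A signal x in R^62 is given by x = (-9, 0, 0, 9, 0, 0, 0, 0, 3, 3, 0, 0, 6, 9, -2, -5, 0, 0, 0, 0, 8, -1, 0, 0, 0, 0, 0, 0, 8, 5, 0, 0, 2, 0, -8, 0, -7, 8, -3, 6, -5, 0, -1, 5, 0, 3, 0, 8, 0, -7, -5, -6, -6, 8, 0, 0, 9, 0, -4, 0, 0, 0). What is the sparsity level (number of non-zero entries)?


Non-zero positions: [0, 3, 8, 9, 12, 13, 14, 15, 20, 21, 28, 29, 32, 34, 36, 37, 38, 39, 40, 42, 43, 45, 47, 49, 50, 51, 52, 53, 56, 58].
Sparsity = 30.

30


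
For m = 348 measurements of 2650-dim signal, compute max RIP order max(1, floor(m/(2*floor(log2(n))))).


floor(log2(2650)) = 11.
2*11 = 22.
m/(2*floor(log2(n))) = 348/22 ≈ 15.8182.
floor = 15.
k = max(1, 15) = 15.

15


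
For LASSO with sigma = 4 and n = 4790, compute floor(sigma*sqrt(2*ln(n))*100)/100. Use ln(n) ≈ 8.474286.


ln(4790) ≈ 8.474286.
2*ln(n) ≈ 16.948572.
sqrt(2*ln(n)) ≈ sqrt(16.948572) ≈ 4.116864.
lambda ≈ 4*4.116864 = 16.467456.
floor(lambda*100)/100 = 16.46.

16.46


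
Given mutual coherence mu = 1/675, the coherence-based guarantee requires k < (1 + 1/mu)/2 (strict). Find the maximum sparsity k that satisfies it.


1/mu = 675.
1 + 1/mu = 676.
(1 + 1/mu)/2 = 338 is an integer and the inequality is strict, so k_max = 338 - 1 = 337.

337


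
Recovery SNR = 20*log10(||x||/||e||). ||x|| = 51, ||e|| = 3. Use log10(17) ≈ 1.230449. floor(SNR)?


||x||/||e|| = 51/3 = 17.
log10(17) ≈ 1.230449.
20*log10(||x||/||e||) ≈ 20*1.230449 = 24.60898.
floor(24.60898) = 24.

24


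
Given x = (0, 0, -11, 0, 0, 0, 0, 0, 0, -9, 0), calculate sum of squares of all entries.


Non-zero entries: [(2, -11), (9, -9)]
Squares: [121, 81]
||x||_2^2 = sum = 202.

202


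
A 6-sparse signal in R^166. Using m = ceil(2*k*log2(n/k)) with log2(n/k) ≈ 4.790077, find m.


log2(n/k) = log2(166/6) ≈ 4.790077.
2*k*log2(n/k) ≈ 2*6*4.790077 = 57.480924.
m = ceil(57.480924) = 58.

58


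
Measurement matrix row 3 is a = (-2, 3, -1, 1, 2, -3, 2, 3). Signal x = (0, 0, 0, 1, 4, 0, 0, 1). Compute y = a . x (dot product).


Non-zero terms: ['1*1', '2*4', '3*1']
Products: [1, 8, 3]
y = sum = 12.

12


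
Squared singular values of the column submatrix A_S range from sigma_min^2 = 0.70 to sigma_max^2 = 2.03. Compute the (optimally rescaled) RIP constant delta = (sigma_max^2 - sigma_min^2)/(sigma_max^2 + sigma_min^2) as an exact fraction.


lambda_max - lambda_min = 2.03 - 0.70 = 1.33.
lambda_max + lambda_min = 2.03 + 0.70 = 2.73.
delta = 1.33/2.73 = 133/273 = 19/39.

19/39


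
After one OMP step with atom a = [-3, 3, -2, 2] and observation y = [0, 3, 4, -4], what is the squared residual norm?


a^T a = 26.
a^T y = -7.
coeff = -7/26 = -7/26.
||r||^2 = 1017/26.

1017/26


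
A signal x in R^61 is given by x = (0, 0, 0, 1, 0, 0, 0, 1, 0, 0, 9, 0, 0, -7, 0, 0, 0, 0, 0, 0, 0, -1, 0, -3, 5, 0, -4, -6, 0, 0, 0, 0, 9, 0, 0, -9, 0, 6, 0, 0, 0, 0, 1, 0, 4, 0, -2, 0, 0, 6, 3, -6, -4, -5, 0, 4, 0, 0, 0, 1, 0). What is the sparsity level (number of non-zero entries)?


Non-zero positions: [3, 7, 10, 13, 21, 23, 24, 26, 27, 32, 35, 37, 42, 44, 46, 49, 50, 51, 52, 53, 55, 59].
Sparsity = 22.

22


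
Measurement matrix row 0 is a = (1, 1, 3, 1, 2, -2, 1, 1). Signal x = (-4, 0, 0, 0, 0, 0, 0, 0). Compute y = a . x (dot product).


Non-zero terms: ['1*-4']
Products: [-4]
y = sum = -4.

-4


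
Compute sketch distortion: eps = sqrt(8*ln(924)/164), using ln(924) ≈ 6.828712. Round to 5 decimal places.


ln(924) ≈ 6.828712.
8*ln(N)/m ≈ 8*6.828712/164 ≈ 0.3331079.
eps = sqrt(0.3331079) ≈ 0.577155 ≈ 0.57716.

0.57716


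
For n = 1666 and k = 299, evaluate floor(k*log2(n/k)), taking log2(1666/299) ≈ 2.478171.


log2(n/k) = log2(1666/299) ≈ 2.478171.
k*log2(n/k) ≈ 299*2.478171 = 740.973129.
floor(740.973129) = 740.

740


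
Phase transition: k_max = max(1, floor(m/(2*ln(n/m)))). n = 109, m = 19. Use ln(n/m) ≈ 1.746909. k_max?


n/m = 109/19.
ln(n/m) ≈ 1.746909.
2*ln(n/m) ≈ 3.493818.
m/(2*ln(n/m)) ≈ 19/3.493818 ≈ 5.4382.
floor = 5.
k_max = max(1, 5) = 5.

5


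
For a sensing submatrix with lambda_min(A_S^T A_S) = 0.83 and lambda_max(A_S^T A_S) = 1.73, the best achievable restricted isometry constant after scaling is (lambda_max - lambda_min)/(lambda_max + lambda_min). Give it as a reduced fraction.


lambda_max - lambda_min = 1.73 - 0.83 = 0.90.
lambda_max + lambda_min = 1.73 + 0.83 = 2.56.
delta = 0.90/2.56 = 90/256 = 45/128.

45/128


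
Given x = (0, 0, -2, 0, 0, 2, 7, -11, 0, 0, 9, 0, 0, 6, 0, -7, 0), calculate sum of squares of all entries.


Non-zero entries: [(2, -2), (5, 2), (6, 7), (7, -11), (10, 9), (13, 6), (15, -7)]
Squares: [4, 4, 49, 121, 81, 36, 49]
||x||_2^2 = sum = 344.

344


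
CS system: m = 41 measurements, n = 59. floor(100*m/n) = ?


100*m/n = 100*41/59 ≈ 69.4915.
floor = 69.

69


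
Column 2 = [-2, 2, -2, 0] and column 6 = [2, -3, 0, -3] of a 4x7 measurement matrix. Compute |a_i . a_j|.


Inner product: -2*2 + 2*-3 + -2*0 + 0*-3
Products: [-4, -6, 0, 0]
Sum = -10.
|dot| = 10.

10


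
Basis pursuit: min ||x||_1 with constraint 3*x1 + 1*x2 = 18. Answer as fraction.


Axis intercepts:
  x1 = 6, x2 = 0: L1 = 6
  x1 = 0, x2 = 18: L1 = 18
x* = (6, 0)
||x*||_1 = 6.

6


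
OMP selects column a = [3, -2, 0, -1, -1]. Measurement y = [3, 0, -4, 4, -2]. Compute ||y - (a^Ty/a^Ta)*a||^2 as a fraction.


a^T a = 15.
a^T y = 7.
coeff = 7/15 = 7/15.
||r||^2 = 626/15.

626/15


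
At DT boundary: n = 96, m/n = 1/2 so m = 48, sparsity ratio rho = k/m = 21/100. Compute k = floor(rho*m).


m = 1/2*96 = 48.
rho = 21/100.
rho*m = 21/100*48 = 10.08.
k = floor(10.08) = 10.

10


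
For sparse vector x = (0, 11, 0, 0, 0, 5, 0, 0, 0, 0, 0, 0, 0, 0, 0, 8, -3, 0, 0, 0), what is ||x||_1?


Non-zero entries: [(1, 11), (5, 5), (15, 8), (16, -3)]
Absolute values: [11, 5, 8, 3]
||x||_1 = sum = 27.

27


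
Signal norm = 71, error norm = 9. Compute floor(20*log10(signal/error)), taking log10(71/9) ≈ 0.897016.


||x||/||e|| = 71/9.
log10(71/9) ≈ 0.897016.
20*log10(||x||/||e||) ≈ 20*0.897016 = 17.94032.
floor(17.94032) = 17.

17


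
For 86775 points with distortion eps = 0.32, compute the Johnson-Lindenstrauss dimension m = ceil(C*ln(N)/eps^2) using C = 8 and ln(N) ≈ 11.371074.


ln(86775) ≈ 11.371074.
eps^2 = 0.32^2 = 0.1024.
C*ln(N)/eps^2 ≈ 8*11.371074/0.1024 ≈ 888.3652.
m = ceil(888.3652) = 889.

889


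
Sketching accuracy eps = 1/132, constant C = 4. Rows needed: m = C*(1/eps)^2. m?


1/eps = 132.
(1/eps)^2 = 17424.
m = 4*17424 = 69696.

69696


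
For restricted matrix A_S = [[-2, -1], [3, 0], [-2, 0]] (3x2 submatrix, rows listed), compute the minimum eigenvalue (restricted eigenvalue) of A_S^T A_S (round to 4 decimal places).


A_S^T A_S = [[17, 2], [2, 1]].
trace = 18.
det = 13.
disc = trace^2 - 4*det = 324 - 4*13 = 272.
sqrt(272) ≈ 16.492423.
lam_min = (18 - sqrt(272))/2 ≈ (18 - 16.492423)/2 = 0.7537885 ≈ 0.7538.

0.7538


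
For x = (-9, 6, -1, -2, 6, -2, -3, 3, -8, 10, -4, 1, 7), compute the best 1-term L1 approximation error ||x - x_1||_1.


Sorted |x_i| descending: [10, 9, 8, 7, 6, 6, 4, 3, 3, 2, 2, 1, 1]
Keep top 1: [10]
Tail entries: [9, 8, 7, 6, 6, 4, 3, 3, 2, 2, 1, 1]
L1 error = sum of tail = 52.

52


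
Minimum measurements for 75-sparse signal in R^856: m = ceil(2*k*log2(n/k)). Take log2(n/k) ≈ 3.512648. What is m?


log2(n/k) = log2(856/75) ≈ 3.512648.
2*k*log2(n/k) ≈ 2*75*3.512648 = 526.8972.
m = ceil(526.8972) = 527.

527


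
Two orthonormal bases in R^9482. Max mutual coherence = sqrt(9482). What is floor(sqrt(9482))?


97^2 = 9409 <= 9482 < 9604 = 98^2, so 97 <= sqrt(9482) < 98.
floor(sqrt(9482)) = 97.

97


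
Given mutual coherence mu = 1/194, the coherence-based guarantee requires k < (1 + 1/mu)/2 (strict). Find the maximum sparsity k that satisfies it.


1/mu = 194.
1 + 1/mu = 195.
(1 + 1/mu)/2 = 97.5 is not an integer, so k_max = floor(97.5) = 97.

97


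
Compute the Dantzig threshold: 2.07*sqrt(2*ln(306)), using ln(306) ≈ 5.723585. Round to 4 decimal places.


ln(306) ≈ 5.723585.
2*ln(n) ≈ 11.44717.
sqrt(2*ln(n)) ≈ sqrt(11.44717) ≈ 3.383367.
threshold ≈ 2.07*3.383367 = 7.00356969 ≈ 7.0036.

7.0036


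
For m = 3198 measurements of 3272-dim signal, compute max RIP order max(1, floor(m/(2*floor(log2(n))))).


floor(log2(3272)) = 11.
2*11 = 22.
m/(2*floor(log2(n))) = 3198/22 ≈ 145.3636.
floor = 145.
k = max(1, 145) = 145.

145


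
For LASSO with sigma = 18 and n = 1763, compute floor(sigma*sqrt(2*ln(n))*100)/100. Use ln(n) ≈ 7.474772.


ln(1763) ≈ 7.474772.
2*ln(n) ≈ 14.949544.
sqrt(2*ln(n)) ≈ sqrt(14.949544) ≈ 3.866464.
lambda ≈ 18*3.866464 = 69.596352.
floor(lambda*100)/100 = 69.59.

69.59


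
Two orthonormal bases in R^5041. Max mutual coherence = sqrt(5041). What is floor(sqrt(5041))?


71^2 = 5041 <= 5041 < 5184 = 72^2, so 71 <= sqrt(5041) < 72.
floor(sqrt(5041)) = 71.

71


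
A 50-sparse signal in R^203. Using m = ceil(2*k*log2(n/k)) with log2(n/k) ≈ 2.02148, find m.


log2(n/k) = log2(203/50) ≈ 2.02148.
2*k*log2(n/k) ≈ 2*50*2.02148 = 202.148.
m = ceil(202.148) = 203.

203


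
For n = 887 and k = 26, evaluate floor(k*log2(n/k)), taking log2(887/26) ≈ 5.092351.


log2(n/k) = log2(887/26) ≈ 5.092351.
k*log2(n/k) ≈ 26*5.092351 = 132.401126.
floor(132.401126) = 132.

132


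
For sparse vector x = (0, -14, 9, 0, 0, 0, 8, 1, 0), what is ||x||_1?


Non-zero entries: [(1, -14), (2, 9), (6, 8), (7, 1)]
Absolute values: [14, 9, 8, 1]
||x||_1 = sum = 32.

32


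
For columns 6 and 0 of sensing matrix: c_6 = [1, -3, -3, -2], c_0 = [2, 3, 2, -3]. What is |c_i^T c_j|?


Inner product: 1*2 + -3*3 + -3*2 + -2*-3
Products: [2, -9, -6, 6]
Sum = -7.
|dot| = 7.

7


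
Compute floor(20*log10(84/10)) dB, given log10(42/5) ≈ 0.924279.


||x||/||e|| = 84/10 = 42/5.
log10(42/5) ≈ 0.924279.
20*log10(||x||/||e||) ≈ 20*0.924279 = 18.48558.
floor(18.48558) = 18.

18


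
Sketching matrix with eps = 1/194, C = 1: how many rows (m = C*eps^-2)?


1/eps = 194.
(1/eps)^2 = 37636.
m = 1*37636 = 37636.

37636


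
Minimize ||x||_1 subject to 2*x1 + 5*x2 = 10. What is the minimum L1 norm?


Axis intercepts:
  x1 = 5, x2 = 0: L1 = 5
  x1 = 0, x2 = 2: L1 = 2
x* = (0, 2)
||x*||_1 = 2.

2


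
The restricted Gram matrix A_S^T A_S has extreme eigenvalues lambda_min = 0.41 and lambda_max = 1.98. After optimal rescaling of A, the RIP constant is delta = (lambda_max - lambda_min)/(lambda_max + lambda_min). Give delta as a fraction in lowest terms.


lambda_max - lambda_min = 1.98 - 0.41 = 1.57.
lambda_max + lambda_min = 1.98 + 0.41 = 2.39.
delta = 1.57/2.39 = 157/239.

157/239


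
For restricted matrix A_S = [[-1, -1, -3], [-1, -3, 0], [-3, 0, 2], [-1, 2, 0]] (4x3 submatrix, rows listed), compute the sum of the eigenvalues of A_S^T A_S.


Sum of eigenvalues of A_S^T A_S = trace(A_S^T A_S) = sum of squared column norms of A_S.
A_S^T A_S diagonal: [12, 14, 13].
trace = 12 + 14 + 13 = 39.

39


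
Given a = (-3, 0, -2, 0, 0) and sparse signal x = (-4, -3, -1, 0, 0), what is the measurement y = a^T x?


Non-zero terms: ['-3*-4', '0*-3', '-2*-1']
Products: [12, 0, 2]
y = sum = 14.

14


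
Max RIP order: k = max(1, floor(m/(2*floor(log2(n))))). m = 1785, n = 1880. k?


floor(log2(1880)) = 10.
2*10 = 20.
m/(2*floor(log2(n))) = 1785/20 ≈ 89.25.
floor = 89.
k = max(1, 89) = 89.

89


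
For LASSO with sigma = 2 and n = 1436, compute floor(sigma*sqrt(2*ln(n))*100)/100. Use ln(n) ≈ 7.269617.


ln(1436) ≈ 7.269617.
2*ln(n) ≈ 14.539234.
sqrt(2*ln(n)) ≈ sqrt(14.539234) ≈ 3.813035.
lambda ≈ 2*3.813035 = 7.62607.
floor(lambda*100)/100 = 7.62.

7.62


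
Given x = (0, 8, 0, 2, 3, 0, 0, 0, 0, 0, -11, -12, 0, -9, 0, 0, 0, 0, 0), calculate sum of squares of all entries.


Non-zero entries: [(1, 8), (3, 2), (4, 3), (10, -11), (11, -12), (13, -9)]
Squares: [64, 4, 9, 121, 144, 81]
||x||_2^2 = sum = 423.

423


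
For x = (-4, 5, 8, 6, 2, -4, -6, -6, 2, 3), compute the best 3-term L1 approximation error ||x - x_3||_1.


Sorted |x_i| descending: [8, 6, 6, 6, 5, 4, 4, 3, 2, 2]
Keep top 3: [8, 6, 6]
Tail entries: [6, 5, 4, 4, 3, 2, 2]
L1 error = sum of tail = 26.

26


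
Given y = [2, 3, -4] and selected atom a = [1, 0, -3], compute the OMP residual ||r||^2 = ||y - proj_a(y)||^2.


a^T a = 10.
a^T y = 14.
coeff = 14/10 = 7/5.
||r||^2 = 47/5.

47/5


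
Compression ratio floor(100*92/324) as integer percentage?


100*m/n = 100*92/324 ≈ 28.3951.
floor = 28.

28


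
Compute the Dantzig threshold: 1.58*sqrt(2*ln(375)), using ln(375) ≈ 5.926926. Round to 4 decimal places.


ln(375) ≈ 5.926926.
2*ln(n) ≈ 11.853852.
sqrt(2*ln(n)) ≈ sqrt(11.853852) ≈ 3.442942.
threshold ≈ 1.58*3.442942 = 5.43984836 ≈ 5.4398.

5.4398


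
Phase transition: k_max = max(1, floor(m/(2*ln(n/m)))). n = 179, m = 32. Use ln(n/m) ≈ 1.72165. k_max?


n/m = 179/32.
ln(n/m) ≈ 1.72165.
2*ln(n/m) ≈ 3.4433.
m/(2*ln(n/m)) ≈ 32/3.4433 ≈ 9.2934.
floor = 9.
k_max = max(1, 9) = 9.

9


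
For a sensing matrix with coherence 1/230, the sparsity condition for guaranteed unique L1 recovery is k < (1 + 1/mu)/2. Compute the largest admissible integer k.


1/mu = 230.
1 + 1/mu = 231.
(1 + 1/mu)/2 = 115.5 is not an integer, so k_max = floor(115.5) = 115.

115


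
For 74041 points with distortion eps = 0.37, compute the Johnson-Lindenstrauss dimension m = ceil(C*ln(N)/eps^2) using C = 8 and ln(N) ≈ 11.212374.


ln(74041) ≈ 11.212374.
eps^2 = 0.37^2 = 0.1369.
C*ln(N)/eps^2 ≈ 8*11.212374/0.1369 ≈ 655.2154.
m = ceil(655.2154) = 656.

656


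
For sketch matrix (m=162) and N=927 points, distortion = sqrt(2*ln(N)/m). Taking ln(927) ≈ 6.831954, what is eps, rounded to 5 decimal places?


ln(927) ≈ 6.831954.
2*ln(N)/m ≈ 2*6.831954/162 ≈ 0.08434511.
eps = sqrt(0.08434511) ≈ 0.2904223 ≈ 0.29042.

0.29042


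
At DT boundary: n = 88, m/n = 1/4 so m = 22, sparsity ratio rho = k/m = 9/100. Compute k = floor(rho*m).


m = 1/4*88 = 22.
rho = 9/100.
rho*m = 9/100*22 = 1.98.
k = floor(1.98) = 1.

1


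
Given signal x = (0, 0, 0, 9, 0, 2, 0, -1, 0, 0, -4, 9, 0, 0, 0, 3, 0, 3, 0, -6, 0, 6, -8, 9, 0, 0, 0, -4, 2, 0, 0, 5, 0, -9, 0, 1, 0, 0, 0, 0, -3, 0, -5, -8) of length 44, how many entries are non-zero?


Non-zero positions: [3, 5, 7, 10, 11, 15, 17, 19, 21, 22, 23, 27, 28, 31, 33, 35, 40, 42, 43].
Sparsity = 19.

19


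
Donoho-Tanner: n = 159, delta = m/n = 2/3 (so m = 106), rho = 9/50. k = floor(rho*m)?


m = 2/3*159 = 106.
rho = 9/50.
rho*m = 9/50*106 = 19.08.
k = floor(19.08) = 19.

19


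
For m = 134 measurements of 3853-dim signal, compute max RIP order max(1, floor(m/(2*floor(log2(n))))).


floor(log2(3853)) = 11.
2*11 = 22.
m/(2*floor(log2(n))) = 134/22 ≈ 6.0909.
floor = 6.
k = max(1, 6) = 6.

6


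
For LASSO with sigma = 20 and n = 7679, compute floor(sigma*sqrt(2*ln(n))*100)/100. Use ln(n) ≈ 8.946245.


ln(7679) ≈ 8.946245.
2*ln(n) ≈ 17.89249.
sqrt(2*ln(n)) ≈ sqrt(17.89249) ≈ 4.229952.
lambda ≈ 20*4.229952 = 84.59904.
floor(lambda*100)/100 = 84.59.

84.59


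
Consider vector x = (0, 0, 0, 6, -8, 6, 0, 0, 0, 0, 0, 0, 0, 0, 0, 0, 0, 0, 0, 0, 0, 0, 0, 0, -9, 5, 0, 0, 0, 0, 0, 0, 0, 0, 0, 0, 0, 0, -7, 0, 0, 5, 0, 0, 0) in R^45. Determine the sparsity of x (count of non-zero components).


Non-zero positions: [3, 4, 5, 24, 25, 38, 41].
Sparsity = 7.

7


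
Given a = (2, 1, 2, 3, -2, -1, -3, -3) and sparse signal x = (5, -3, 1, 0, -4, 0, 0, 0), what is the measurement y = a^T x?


Non-zero terms: ['2*5', '1*-3', '2*1', '-2*-4']
Products: [10, -3, 2, 8]
y = sum = 17.

17


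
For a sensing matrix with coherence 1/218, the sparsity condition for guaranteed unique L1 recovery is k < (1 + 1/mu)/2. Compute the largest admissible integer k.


1/mu = 218.
1 + 1/mu = 219.
(1 + 1/mu)/2 = 109.5 is not an integer, so k_max = floor(109.5) = 109.

109


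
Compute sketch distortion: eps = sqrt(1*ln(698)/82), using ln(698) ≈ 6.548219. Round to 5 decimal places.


ln(698) ≈ 6.548219.
1*ln(N)/m ≈ 1*6.548219/82 ≈ 0.07985633.
eps = sqrt(0.07985633) ≈ 0.2825886 ≈ 0.28259.

0.28259


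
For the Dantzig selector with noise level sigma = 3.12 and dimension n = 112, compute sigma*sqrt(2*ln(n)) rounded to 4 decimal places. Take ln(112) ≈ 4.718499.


ln(112) ≈ 4.718499.
2*ln(n) ≈ 9.436998.
sqrt(2*ln(n)) ≈ sqrt(9.436998) ≈ 3.07197.
threshold ≈ 3.12*3.07197 = 9.5845464 ≈ 9.5845.

9.5845


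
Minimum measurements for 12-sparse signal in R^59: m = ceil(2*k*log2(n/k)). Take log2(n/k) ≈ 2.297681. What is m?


log2(n/k) = log2(59/12) ≈ 2.297681.
2*k*log2(n/k) ≈ 2*12*2.297681 = 55.144344.
m = ceil(55.144344) = 56.

56


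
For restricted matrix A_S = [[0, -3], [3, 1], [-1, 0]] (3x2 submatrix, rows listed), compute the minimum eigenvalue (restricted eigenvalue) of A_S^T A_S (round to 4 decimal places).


A_S^T A_S = [[10, 3], [3, 10]].
trace = 20.
det = 91.
disc = trace^2 - 4*det = 400 - 4*91 = 36.
sqrt(36) = 6.
lam_min = (20 - 6)/2 = 7 = 7.0000.

7.0000


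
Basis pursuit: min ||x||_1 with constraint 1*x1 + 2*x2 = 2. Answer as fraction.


Axis intercepts:
  x1 = 2, x2 = 0: L1 = 2
  x1 = 0, x2 = 1: L1 = 1
x* = (0, 1)
||x*||_1 = 1.

1


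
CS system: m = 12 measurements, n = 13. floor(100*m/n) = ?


100*m/n = 100*12/13 ≈ 92.3077.
floor = 92.

92


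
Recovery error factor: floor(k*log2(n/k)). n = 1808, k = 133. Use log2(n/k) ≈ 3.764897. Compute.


log2(n/k) = log2(1808/133) ≈ 3.764897.
k*log2(n/k) ≈ 133*3.764897 = 500.731301.
floor(500.731301) = 500.

500


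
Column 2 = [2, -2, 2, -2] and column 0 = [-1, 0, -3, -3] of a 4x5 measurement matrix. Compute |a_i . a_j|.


Inner product: 2*-1 + -2*0 + 2*-3 + -2*-3
Products: [-2, 0, -6, 6]
Sum = -2.
|dot| = 2.

2


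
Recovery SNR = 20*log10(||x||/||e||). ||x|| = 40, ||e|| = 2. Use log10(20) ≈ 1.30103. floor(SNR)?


||x||/||e|| = 40/2 = 20.
log10(20) ≈ 1.30103.
20*log10(||x||/||e||) ≈ 20*1.30103 = 26.0206.
floor(26.0206) = 26.

26


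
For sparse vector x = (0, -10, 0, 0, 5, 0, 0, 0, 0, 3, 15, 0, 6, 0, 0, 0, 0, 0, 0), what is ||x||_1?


Non-zero entries: [(1, -10), (4, 5), (9, 3), (10, 15), (12, 6)]
Absolute values: [10, 5, 3, 15, 6]
||x||_1 = sum = 39.

39


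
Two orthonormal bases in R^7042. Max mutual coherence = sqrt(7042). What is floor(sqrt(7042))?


83^2 = 6889 <= 7042 < 7056 = 84^2, so 83 <= sqrt(7042) < 84.
floor(sqrt(7042)) = 83.

83


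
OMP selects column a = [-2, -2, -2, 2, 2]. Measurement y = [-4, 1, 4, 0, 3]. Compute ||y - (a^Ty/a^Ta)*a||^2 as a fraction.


a^T a = 20.
a^T y = 4.
coeff = 4/20 = 1/5.
||r||^2 = 206/5.

206/5


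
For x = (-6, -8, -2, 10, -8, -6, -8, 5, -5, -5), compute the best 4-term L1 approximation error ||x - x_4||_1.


Sorted |x_i| descending: [10, 8, 8, 8, 6, 6, 5, 5, 5, 2]
Keep top 4: [10, 8, 8, 8]
Tail entries: [6, 6, 5, 5, 5, 2]
L1 error = sum of tail = 29.

29


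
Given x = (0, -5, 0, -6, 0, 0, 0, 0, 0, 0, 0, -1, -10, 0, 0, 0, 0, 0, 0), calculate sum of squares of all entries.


Non-zero entries: [(1, -5), (3, -6), (11, -1), (12, -10)]
Squares: [25, 36, 1, 100]
||x||_2^2 = sum = 162.

162


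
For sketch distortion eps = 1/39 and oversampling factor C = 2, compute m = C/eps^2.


1/eps = 39.
(1/eps)^2 = 1521.
m = 2*1521 = 3042.

3042
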